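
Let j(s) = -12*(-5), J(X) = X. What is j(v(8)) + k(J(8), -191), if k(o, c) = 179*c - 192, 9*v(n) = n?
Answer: -34321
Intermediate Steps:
v(n) = n/9
k(o, c) = -192 + 179*c
j(s) = 60
j(v(8)) + k(J(8), -191) = 60 + (-192 + 179*(-191)) = 60 + (-192 - 34189) = 60 - 34381 = -34321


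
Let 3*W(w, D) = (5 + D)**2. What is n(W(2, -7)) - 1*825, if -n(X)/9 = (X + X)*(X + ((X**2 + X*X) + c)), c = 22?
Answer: -4411/3 ≈ -1470.3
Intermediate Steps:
W(w, D) = (5 + D)**2/3
n(X) = -18*X*(22 + X + 2*X**2) (n(X) = -9*(X + X)*(X + ((X**2 + X*X) + 22)) = -9*2*X*(X + ((X**2 + X**2) + 22)) = -9*2*X*(X + (2*X**2 + 22)) = -9*2*X*(X + (22 + 2*X**2)) = -9*2*X*(22 + X + 2*X**2) = -18*X*(22 + X + 2*X**2))
n(W(2, -7)) - 1*825 = -18*(5 - 7)**2/3*(22 + (5 - 7)**2/3 + 2*((5 - 7)**2/3)**2) - 1*825 = -18*(1/3)*(-2)**2*(22 + (1/3)*(-2)**2 + 2*((1/3)*(-2)**2)**2) - 825 = -18*(1/3)*4*(22 + (1/3)*4 + 2*((1/3)*4)**2) - 825 = -18*4/3*(22 + 4/3 + 2*(4/3)**2) - 825 = -18*4/3*(22 + 4/3 + 2*(16/9)) - 825 = -18*4/3*(22 + 4/3 + 32/9) - 825 = -18*4/3*242/9 - 825 = -1936/3 - 825 = -4411/3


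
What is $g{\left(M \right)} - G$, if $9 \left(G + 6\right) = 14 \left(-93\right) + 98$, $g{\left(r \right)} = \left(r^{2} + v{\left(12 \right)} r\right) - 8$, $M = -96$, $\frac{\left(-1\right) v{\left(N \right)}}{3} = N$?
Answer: $\frac{115234}{9} \approx 12804.0$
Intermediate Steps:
$v{\left(N \right)} = - 3 N$
$g{\left(r \right)} = -8 + r^{2} - 36 r$ ($g{\left(r \right)} = \left(r^{2} + \left(-3\right) 12 r\right) - 8 = \left(r^{2} - 36 r\right) - 8 = -8 + r^{2} - 36 r$)
$G = - \frac{1258}{9}$ ($G = -6 + \frac{14 \left(-93\right) + 98}{9} = -6 + \frac{-1302 + 98}{9} = -6 + \frac{1}{9} \left(-1204\right) = -6 - \frac{1204}{9} = - \frac{1258}{9} \approx -139.78$)
$g{\left(M \right)} - G = \left(-8 + \left(-96\right)^{2} - -3456\right) - - \frac{1258}{9} = \left(-8 + 9216 + 3456\right) + \frac{1258}{9} = 12664 + \frac{1258}{9} = \frac{115234}{9}$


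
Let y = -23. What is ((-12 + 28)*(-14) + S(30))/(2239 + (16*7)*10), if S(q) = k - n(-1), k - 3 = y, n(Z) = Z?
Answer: -243/3359 ≈ -0.072343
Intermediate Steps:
k = -20 (k = 3 - 23 = -20)
S(q) = -19 (S(q) = -20 - 1*(-1) = -20 + 1 = -19)
((-12 + 28)*(-14) + S(30))/(2239 + (16*7)*10) = ((-12 + 28)*(-14) - 19)/(2239 + (16*7)*10) = (16*(-14) - 19)/(2239 + 112*10) = (-224 - 19)/(2239 + 1120) = -243/3359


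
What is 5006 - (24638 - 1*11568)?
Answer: -8064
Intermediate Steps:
5006 - (24638 - 1*11568) = 5006 - (24638 - 11568) = 5006 - 1*13070 = 5006 - 13070 = -8064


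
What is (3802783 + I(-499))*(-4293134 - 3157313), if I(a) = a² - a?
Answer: -30191319720501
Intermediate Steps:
(3802783 + I(-499))*(-4293134 - 3157313) = (3802783 - 499*(-1 - 499))*(-4293134 - 3157313) = (3802783 - 499*(-500))*(-7450447) = (3802783 + 249500)*(-7450447) = 4052283*(-7450447) = -30191319720501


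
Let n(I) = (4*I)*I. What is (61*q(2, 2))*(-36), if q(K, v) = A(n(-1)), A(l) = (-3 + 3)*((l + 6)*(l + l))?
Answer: 0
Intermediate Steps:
n(I) = 4*I²
A(l) = 0 (A(l) = 0*((6 + l)*(2*l)) = 0*(2*l*(6 + l)) = 0)
q(K, v) = 0
(61*q(2, 2))*(-36) = (61*0)*(-36) = 0*(-36) = 0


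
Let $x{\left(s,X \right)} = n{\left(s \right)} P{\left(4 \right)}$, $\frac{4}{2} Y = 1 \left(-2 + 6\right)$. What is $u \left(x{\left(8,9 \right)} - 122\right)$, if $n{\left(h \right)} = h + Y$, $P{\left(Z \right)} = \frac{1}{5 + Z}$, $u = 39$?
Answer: $- \frac{14144}{3} \approx -4714.7$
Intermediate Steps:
$Y = 2$ ($Y = \frac{1 \left(-2 + 6\right)}{2} = \frac{1 \cdot 4}{2} = \frac{1}{2} \cdot 4 = 2$)
$n{\left(h \right)} = 2 + h$ ($n{\left(h \right)} = h + 2 = 2 + h$)
$x{\left(s,X \right)} = \frac{2}{9} + \frac{s}{9}$ ($x{\left(s,X \right)} = \frac{2 + s}{5 + 4} = \frac{2 + s}{9} = \left(2 + s\right) \frac{1}{9} = \frac{2}{9} + \frac{s}{9}$)
$u \left(x{\left(8,9 \right)} - 122\right) = 39 \left(\left(\frac{2}{9} + \frac{1}{9} \cdot 8\right) - 122\right) = 39 \left(\left(\frac{2}{9} + \frac{8}{9}\right) - 122\right) = 39 \left(\frac{10}{9} - 122\right) = 39 \left(- \frac{1088}{9}\right) = - \frac{14144}{3}$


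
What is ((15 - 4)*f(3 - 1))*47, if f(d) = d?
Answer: 1034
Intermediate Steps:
((15 - 4)*f(3 - 1))*47 = ((15 - 4)*(3 - 1))*47 = (11*2)*47 = 22*47 = 1034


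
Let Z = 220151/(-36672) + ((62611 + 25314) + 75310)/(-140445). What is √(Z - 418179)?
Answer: I*√85594609825889888635/14306664 ≈ 646.67*I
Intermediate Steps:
Z = -2460350741/343359936 (Z = 220151*(-1/36672) + (87925 + 75310)*(-1/140445) = -220151/36672 + 163235*(-1/140445) = -220151/36672 - 32647/28089 = -2460350741/343359936 ≈ -7.1655)
√(Z - 418179) = √(-2460350741/343359936 - 418179) = √(-143588375027285/343359936) = I*√85594609825889888635/14306664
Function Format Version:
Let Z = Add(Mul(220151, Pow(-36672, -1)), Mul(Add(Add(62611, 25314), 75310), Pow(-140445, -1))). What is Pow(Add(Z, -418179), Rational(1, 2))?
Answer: Mul(Rational(1, 14306664), I, Pow(85594609825889888635, Rational(1, 2))) ≈ Mul(646.67, I)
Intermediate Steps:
Z = Rational(-2460350741, 343359936) (Z = Add(Mul(220151, Rational(-1, 36672)), Mul(Add(87925, 75310), Rational(-1, 140445))) = Add(Rational(-220151, 36672), Mul(163235, Rational(-1, 140445))) = Add(Rational(-220151, 36672), Rational(-32647, 28089)) = Rational(-2460350741, 343359936) ≈ -7.1655)
Pow(Add(Z, -418179), Rational(1, 2)) = Pow(Add(Rational(-2460350741, 343359936), -418179), Rational(1, 2)) = Pow(Rational(-143588375027285, 343359936), Rational(1, 2)) = Mul(Rational(1, 14306664), I, Pow(85594609825889888635, Rational(1, 2)))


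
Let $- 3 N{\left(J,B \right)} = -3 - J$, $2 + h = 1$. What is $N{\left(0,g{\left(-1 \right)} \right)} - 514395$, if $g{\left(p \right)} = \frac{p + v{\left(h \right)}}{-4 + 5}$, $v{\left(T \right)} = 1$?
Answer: $-514394$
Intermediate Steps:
$h = -1$ ($h = -2 + 1 = -1$)
$g{\left(p \right)} = 1 + p$ ($g{\left(p \right)} = \frac{p + 1}{-4 + 5} = \frac{1 + p}{1} = \left(1 + p\right) 1 = 1 + p$)
$N{\left(J,B \right)} = 1 + \frac{J}{3}$ ($N{\left(J,B \right)} = - \frac{-3 - J}{3} = 1 + \frac{J}{3}$)
$N{\left(0,g{\left(-1 \right)} \right)} - 514395 = \left(1 + \frac{1}{3} \cdot 0\right) - 514395 = \left(1 + 0\right) - 514395 = 1 - 514395 = -514394$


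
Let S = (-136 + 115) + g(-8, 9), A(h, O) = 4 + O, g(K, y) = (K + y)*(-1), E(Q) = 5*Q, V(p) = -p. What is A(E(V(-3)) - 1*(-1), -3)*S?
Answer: -22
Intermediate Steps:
g(K, y) = -K - y
S = -22 (S = (-136 + 115) + (-1*(-8) - 1*9) = -21 + (8 - 9) = -21 - 1 = -22)
A(E(V(-3)) - 1*(-1), -3)*S = (4 - 3)*(-22) = 1*(-22) = -22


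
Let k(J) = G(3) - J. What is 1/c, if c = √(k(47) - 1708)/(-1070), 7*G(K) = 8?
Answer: 1070*I*√85939/12277 ≈ 25.55*I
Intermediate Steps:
G(K) = 8/7 (G(K) = (⅐)*8 = 8/7)
k(J) = 8/7 - J
c = -I*√85939/7490 (c = √((8/7 - 1*47) - 1708)/(-1070) = √((8/7 - 47) - 1708)*(-1/1070) = √(-321/7 - 1708)*(-1/1070) = √(-12277/7)*(-1/1070) = (I*√85939/7)*(-1/1070) = -I*√85939/7490 ≈ -0.039139*I)
1/c = 1/(-I*√85939/7490) = 1070*I*√85939/12277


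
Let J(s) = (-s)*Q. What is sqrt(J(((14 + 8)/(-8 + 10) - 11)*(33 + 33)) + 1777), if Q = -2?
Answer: sqrt(1777) ≈ 42.154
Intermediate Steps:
J(s) = 2*s (J(s) = -s*(-2) = 2*s)
sqrt(J(((14 + 8)/(-8 + 10) - 11)*(33 + 33)) + 1777) = sqrt(2*(((14 + 8)/(-8 + 10) - 11)*(33 + 33)) + 1777) = sqrt(2*((22/2 - 11)*66) + 1777) = sqrt(2*((22*(1/2) - 11)*66) + 1777) = sqrt(2*((11 - 11)*66) + 1777) = sqrt(2*(0*66) + 1777) = sqrt(2*0 + 1777) = sqrt(0 + 1777) = sqrt(1777)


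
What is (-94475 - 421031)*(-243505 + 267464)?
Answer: -12351008254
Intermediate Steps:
(-94475 - 421031)*(-243505 + 267464) = -515506*23959 = -12351008254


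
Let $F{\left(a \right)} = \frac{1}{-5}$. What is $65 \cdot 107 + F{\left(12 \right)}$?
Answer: $\frac{34774}{5} \approx 6954.8$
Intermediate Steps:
$F{\left(a \right)} = - \frac{1}{5}$
$65 \cdot 107 + F{\left(12 \right)} = 65 \cdot 107 - \frac{1}{5} = 6955 - \frac{1}{5} = \frac{34774}{5}$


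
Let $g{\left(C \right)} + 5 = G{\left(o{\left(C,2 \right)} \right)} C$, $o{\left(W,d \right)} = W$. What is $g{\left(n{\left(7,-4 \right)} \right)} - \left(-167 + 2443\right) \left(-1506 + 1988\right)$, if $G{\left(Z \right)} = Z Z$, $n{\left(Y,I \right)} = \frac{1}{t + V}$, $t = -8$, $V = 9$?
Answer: $-1097036$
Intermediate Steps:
$n{\left(Y,I \right)} = 1$ ($n{\left(Y,I \right)} = \frac{1}{-8 + 9} = 1^{-1} = 1$)
$G{\left(Z \right)} = Z^{2}$
$g{\left(C \right)} = -5 + C^{3}$ ($g{\left(C \right)} = -5 + C^{2} C = -5 + C^{3}$)
$g{\left(n{\left(7,-4 \right)} \right)} - \left(-167 + 2443\right) \left(-1506 + 1988\right) = \left(-5 + 1^{3}\right) - \left(-167 + 2443\right) \left(-1506 + 1988\right) = \left(-5 + 1\right) - 2276 \cdot 482 = -4 - 1097032 = -1097036$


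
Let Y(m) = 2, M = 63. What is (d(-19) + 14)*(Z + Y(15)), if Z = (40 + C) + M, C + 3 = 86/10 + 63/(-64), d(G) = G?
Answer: -35077/64 ≈ -548.08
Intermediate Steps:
C = 1477/320 (C = -3 + (86/10 + 63/(-64)) = -3 + (86*(1/10) + 63*(-1/64)) = -3 + (43/5 - 63/64) = -3 + 2437/320 = 1477/320 ≈ 4.6156)
Z = 34437/320 (Z = (40 + 1477/320) + 63 = 14277/320 + 63 = 34437/320 ≈ 107.62)
(d(-19) + 14)*(Z + Y(15)) = (-19 + 14)*(34437/320 + 2) = -5*35077/320 = -35077/64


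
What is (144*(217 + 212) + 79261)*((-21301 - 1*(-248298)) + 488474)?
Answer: 100907883427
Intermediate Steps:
(144*(217 + 212) + 79261)*((-21301 - 1*(-248298)) + 488474) = (144*429 + 79261)*((-21301 + 248298) + 488474) = (61776 + 79261)*(226997 + 488474) = 141037*715471 = 100907883427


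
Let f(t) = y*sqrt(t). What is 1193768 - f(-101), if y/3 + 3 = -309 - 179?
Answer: 1193768 + 1473*I*sqrt(101) ≈ 1.1938e+6 + 14803.0*I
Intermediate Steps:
y = -1473 (y = -9 + 3*(-309 - 179) = -9 + 3*(-488) = -9 - 1464 = -1473)
f(t) = -1473*sqrt(t)
1193768 - f(-101) = 1193768 - (-1473)*sqrt(-101) = 1193768 - (-1473)*I*sqrt(101) = 1193768 + 1473*I*sqrt(101)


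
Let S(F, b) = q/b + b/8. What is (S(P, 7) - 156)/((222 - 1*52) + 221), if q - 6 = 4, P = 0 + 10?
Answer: -8607/21896 ≈ -0.39309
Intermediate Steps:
P = 10
q = 10 (q = 6 + 4 = 10)
S(F, b) = 10/b + b/8
(S(P, 7) - 156)/((222 - 1*52) + 221) = ((10/7 + (1/8)*7) - 156)/((222 - 1*52) + 221) = ((10*(1/7) + 7/8) - 156)/((222 - 52) + 221) = ((10/7 + 7/8) - 156)/(170 + 221) = (129/56 - 156)/391 = -8607/56*1/391 = -8607/21896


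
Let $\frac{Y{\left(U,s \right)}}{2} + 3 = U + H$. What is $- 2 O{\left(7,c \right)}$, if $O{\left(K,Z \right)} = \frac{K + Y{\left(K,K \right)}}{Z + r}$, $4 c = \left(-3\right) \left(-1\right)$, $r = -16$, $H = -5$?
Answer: $\frac{40}{61} \approx 0.65574$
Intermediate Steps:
$Y{\left(U,s \right)} = -16 + 2 U$ ($Y{\left(U,s \right)} = -6 + 2 \left(U - 5\right) = -6 + 2 \left(-5 + U\right) = -6 + \left(-10 + 2 U\right) = -16 + 2 U$)
$c = \frac{3}{4}$ ($c = \frac{\left(-3\right) \left(-1\right)}{4} = \frac{1}{4} \cdot 3 = \frac{3}{4} \approx 0.75$)
$O{\left(K,Z \right)} = \frac{-16 + 3 K}{-16 + Z}$ ($O{\left(K,Z \right)} = \frac{K + \left(-16 + 2 K\right)}{Z - 16} = \frac{-16 + 3 K}{-16 + Z}$)
$- 2 O{\left(7,c \right)} = - 2 \frac{-16 + 3 \cdot 7}{-16 + \frac{3}{4}} = - 2 \frac{-16 + 21}{- \frac{61}{4}} = - 2 \left(\left(- \frac{4}{61}\right) 5\right) = \left(-2\right) \left(- \frac{20}{61}\right) = \frac{40}{61}$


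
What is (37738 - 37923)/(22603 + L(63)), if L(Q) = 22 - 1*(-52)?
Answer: -185/22677 ≈ -0.0081580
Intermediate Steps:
L(Q) = 74 (L(Q) = 22 + 52 = 74)
(37738 - 37923)/(22603 + L(63)) = (37738 - 37923)/(22603 + 74) = -185/22677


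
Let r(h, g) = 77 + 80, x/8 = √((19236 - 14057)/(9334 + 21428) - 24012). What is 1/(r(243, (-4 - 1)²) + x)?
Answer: 2414817/24015989149 - 12*I*√2524712416370/24015989149 ≈ 0.00010055 - 0.00079394*I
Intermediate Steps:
x = 4*I*√2524712416370/5127 (x = 8*√((19236 - 14057)/(9334 + 21428) - 24012) = 8*√(5179/30762 - 24012) = 8*√(-738651965/30762) = 8*(I*√2524712416370/10254) = 4*I*√2524712416370/5127 ≈ 1239.7*I)
r(h, g) = 157
1/(r(243, (-4 - 1)²) + x) = 1/(157 + 4*I*√2524712416370/5127)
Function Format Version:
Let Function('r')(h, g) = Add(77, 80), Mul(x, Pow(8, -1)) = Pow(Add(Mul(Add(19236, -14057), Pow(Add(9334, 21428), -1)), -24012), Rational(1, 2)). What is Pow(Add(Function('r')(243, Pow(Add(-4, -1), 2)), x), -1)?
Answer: Add(Rational(2414817, 24015989149), Mul(Rational(-12, 24015989149), I, Pow(2524712416370, Rational(1, 2)))) ≈ Add(0.00010055, Mul(-0.00079394, I))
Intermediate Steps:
x = Mul(Rational(4, 5127), I, Pow(2524712416370, Rational(1, 2))) (x = Mul(8, Pow(Add(Mul(Add(19236, -14057), Pow(Add(9334, 21428), -1)), -24012), Rational(1, 2))) = Mul(8, Pow(Add(Mul(5179, Pow(30762, -1)), -24012), Rational(1, 2))) = Mul(8, Pow(Add(Mul(5179, Rational(1, 30762)), -24012), Rational(1, 2))) = Mul(8, Pow(Add(Rational(5179, 30762), -24012), Rational(1, 2))) = Mul(8, Pow(Rational(-738651965, 30762), Rational(1, 2))) = Mul(8, Mul(Rational(1, 10254), I, Pow(2524712416370, Rational(1, 2)))) = Mul(Rational(4, 5127), I, Pow(2524712416370, Rational(1, 2))) ≈ Mul(1239.7, I))
Function('r')(h, g) = 157
Pow(Add(Function('r')(243, Pow(Add(-4, -1), 2)), x), -1) = Pow(Add(157, Mul(Rational(4, 5127), I, Pow(2524712416370, Rational(1, 2)))), -1)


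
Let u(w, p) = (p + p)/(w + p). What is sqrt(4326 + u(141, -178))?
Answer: sqrt(5935466)/37 ≈ 65.845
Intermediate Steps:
u(w, p) = 2*p/(p + w) (u(w, p) = (2*p)/(p + w) = 2*p/(p + w))
sqrt(4326 + u(141, -178)) = sqrt(4326 + 2*(-178)/(-178 + 141)) = sqrt(4326 + 2*(-178)/(-37)) = sqrt(4326 + 2*(-178)*(-1/37)) = sqrt(4326 + 356/37) = sqrt(160418/37) = sqrt(5935466)/37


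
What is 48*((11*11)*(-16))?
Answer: -92928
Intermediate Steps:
48*((11*11)*(-16)) = 48*(121*(-16)) = 48*(-1936) = -92928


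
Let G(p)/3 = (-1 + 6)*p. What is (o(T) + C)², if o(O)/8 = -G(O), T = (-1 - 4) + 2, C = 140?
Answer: 250000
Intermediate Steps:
G(p) = 15*p (G(p) = 3*((-1 + 6)*p) = 3*(5*p) = 15*p)
T = -3 (T = -5 + 2 = -3)
o(O) = -120*O (o(O) = 8*(-15*O) = -120*O)
(o(T) + C)² = (-120*(-3) + 140)² = (360 + 140)² = 500² = 250000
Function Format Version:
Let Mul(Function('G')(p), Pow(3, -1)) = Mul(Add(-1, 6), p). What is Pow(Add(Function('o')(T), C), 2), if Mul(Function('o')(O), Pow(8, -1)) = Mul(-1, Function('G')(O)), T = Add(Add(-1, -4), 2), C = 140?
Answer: 250000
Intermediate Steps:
Function('G')(p) = Mul(15, p) (Function('G')(p) = Mul(3, Mul(Add(-1, 6), p)) = Mul(3, Mul(5, p)) = Mul(15, p))
T = -3 (T = Add(-5, 2) = -3)
Function('o')(O) = Mul(-120, O) (Function('o')(O) = Mul(8, Mul(-1, Mul(15, O))) = Mul(8, Mul(-15, O)) = Mul(-120, O))
Pow(Add(Function('o')(T), C), 2) = Pow(Add(Mul(-120, -3), 140), 2) = Pow(Add(360, 140), 2) = Pow(500, 2) = 250000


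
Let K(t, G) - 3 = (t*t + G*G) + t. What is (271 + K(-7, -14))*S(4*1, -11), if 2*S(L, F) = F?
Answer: -2816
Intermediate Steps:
S(L, F) = F/2
K(t, G) = 3 + t + G² + t² (K(t, G) = 3 + ((t*t + G*G) + t) = 3 + ((t² + G²) + t) = 3 + ((G² + t²) + t) = 3 + (t + G² + t²) = 3 + t + G² + t²)
(271 + K(-7, -14))*S(4*1, -11) = (271 + (3 - 7 + (-14)² + (-7)²))*((½)*(-11)) = (271 + (3 - 7 + 196 + 49))*(-11/2) = (271 + 241)*(-11/2) = 512*(-11/2) = -2816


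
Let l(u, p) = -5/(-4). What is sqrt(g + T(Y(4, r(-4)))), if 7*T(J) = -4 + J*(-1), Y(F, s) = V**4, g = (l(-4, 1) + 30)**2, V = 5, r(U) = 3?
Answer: sqrt(695177)/28 ≈ 29.778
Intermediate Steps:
l(u, p) = 5/4 (l(u, p) = -5*(-1/4) = 5/4)
g = 15625/16 (g = (5/4 + 30)**2 = (125/4)**2 = 15625/16 ≈ 976.56)
Y(F, s) = 625 (Y(F, s) = 5**4 = 625)
T(J) = -4/7 - J/7 (T(J) = (-4 + J*(-1))/7 = (-4 - J)/7 = -4/7 - J/7)
sqrt(g + T(Y(4, r(-4)))) = sqrt(15625/16 + (-4/7 - 1/7*625)) = sqrt(15625/16 + (-4/7 - 625/7)) = sqrt(15625/16 - 629/7) = sqrt(99311/112) = sqrt(695177)/28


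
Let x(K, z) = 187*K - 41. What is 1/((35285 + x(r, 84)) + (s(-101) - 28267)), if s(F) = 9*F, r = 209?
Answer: 1/45151 ≈ 2.2148e-5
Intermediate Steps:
x(K, z) = -41 + 187*K
1/((35285 + x(r, 84)) + (s(-101) - 28267)) = 1/((35285 + (-41 + 187*209)) + (9*(-101) - 28267)) = 1/((35285 + (-41 + 39083)) + (-909 - 28267)) = 1/((35285 + 39042) - 29176) = 1/(74327 - 29176) = 1/45151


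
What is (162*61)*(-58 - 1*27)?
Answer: -839970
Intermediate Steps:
(162*61)*(-58 - 1*27) = 9882*(-58 - 27) = 9882*(-85) = -839970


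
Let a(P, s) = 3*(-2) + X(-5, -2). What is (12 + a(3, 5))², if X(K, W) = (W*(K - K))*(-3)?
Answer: 36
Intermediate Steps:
X(K, W) = 0 (X(K, W) = (W*0)*(-3) = 0*(-3) = 0)
a(P, s) = -6 (a(P, s) = 3*(-2) + 0 = -6 + 0 = -6)
(12 + a(3, 5))² = (12 - 6)² = 6² = 36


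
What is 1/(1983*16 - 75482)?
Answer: -1/43754 ≈ -2.2855e-5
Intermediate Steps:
1/(1983*16 - 75482) = 1/(31728 - 75482) = 1/(-43754) = -1/43754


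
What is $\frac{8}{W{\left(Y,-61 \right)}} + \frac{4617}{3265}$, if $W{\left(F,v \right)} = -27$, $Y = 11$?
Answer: $\frac{98539}{88155} \approx 1.1178$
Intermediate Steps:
$\frac{8}{W{\left(Y,-61 \right)}} + \frac{4617}{3265} = \frac{8}{-27} + \frac{4617}{3265} = 8 \left(- \frac{1}{27}\right) + 4617 \cdot \frac{1}{3265} = - \frac{8}{27} + \frac{4617}{3265} = \frac{98539}{88155}$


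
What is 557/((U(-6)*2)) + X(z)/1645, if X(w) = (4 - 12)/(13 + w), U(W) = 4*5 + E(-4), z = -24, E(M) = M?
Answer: 10079171/579040 ≈ 17.407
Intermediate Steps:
U(W) = 16 (U(W) = 4*5 - 4 = 20 - 4 = 16)
X(w) = -8/(13 + w)
557/((U(-6)*2)) + X(z)/1645 = 557/((16*2)) - 8/(13 - 24)/1645 = 557/32 - 8/(-11)*(1/1645) = 557*(1/32) - 8*(-1/11)*(1/1645) = 557/32 + (8/11)*(1/1645) = 557/32 + 8/18095 = 10079171/579040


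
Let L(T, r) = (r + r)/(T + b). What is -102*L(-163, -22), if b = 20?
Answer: -408/13 ≈ -31.385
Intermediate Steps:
L(T, r) = 2*r/(20 + T) (L(T, r) = (r + r)/(T + 20) = (2*r)/(20 + T) = 2*r/(20 + T))
-102*L(-163, -22) = -204*(-22)/(20 - 163) = -204*(-22)/(-143) = -204*(-22)*(-1)/143 = -102*4/13 = -408/13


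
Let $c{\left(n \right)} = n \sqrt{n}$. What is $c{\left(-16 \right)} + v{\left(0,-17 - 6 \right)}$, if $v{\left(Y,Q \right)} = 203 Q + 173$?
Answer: $-4496 - 64 i \approx -4496.0 - 64.0 i$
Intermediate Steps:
$v{\left(Y,Q \right)} = 173 + 203 Q$
$c{\left(n \right)} = n^{\frac{3}{2}}$
$c{\left(-16 \right)} + v{\left(0,-17 - 6 \right)} = \left(-16\right)^{\frac{3}{2}} + \left(173 + 203 \left(-17 - 6\right)\right) = - 64 i + \left(173 + 203 \left(-17 - 6\right)\right) = - 64 i + \left(173 + 203 \left(-23\right)\right) = - 64 i + \left(173 - 4669\right) = - 64 i - 4496 = -4496 - 64 i$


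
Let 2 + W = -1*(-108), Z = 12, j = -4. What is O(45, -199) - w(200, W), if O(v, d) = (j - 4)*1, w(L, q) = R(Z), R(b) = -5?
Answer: -3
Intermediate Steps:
W = 106 (W = -2 - 1*(-108) = -2 + 108 = 106)
w(L, q) = -5
O(v, d) = -8 (O(v, d) = (-4 - 4)*1 = -8*1 = -8)
O(45, -199) - w(200, W) = -8 - 1*(-5) = -8 + 5 = -3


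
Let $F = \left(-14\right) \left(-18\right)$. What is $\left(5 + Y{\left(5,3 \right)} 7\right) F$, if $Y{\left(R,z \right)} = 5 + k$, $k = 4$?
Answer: $17136$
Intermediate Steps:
$Y{\left(R,z \right)} = 9$ ($Y{\left(R,z \right)} = 5 + 4 = 9$)
$F = 252$
$\left(5 + Y{\left(5,3 \right)} 7\right) F = \left(5 + 9 \cdot 7\right) 252 = \left(5 + 63\right) 252 = 68 \cdot 252 = 17136$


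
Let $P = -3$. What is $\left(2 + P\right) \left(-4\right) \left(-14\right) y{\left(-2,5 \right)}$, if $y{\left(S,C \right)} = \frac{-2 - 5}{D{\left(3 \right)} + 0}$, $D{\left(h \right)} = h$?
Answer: $\frac{392}{3} \approx 130.67$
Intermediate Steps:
$y{\left(S,C \right)} = - \frac{7}{3}$ ($y{\left(S,C \right)} = \frac{-2 - 5}{3 + 0} = - \frac{7}{3}$)
$\left(2 + P\right) \left(-4\right) \left(-14\right) y{\left(-2,5 \right)} = \left(2 - 3\right) \left(-4\right) \left(-14\right) \left(- \frac{7}{3}\right) = \left(-1\right) \left(-4\right) \left(-14\right) \left(- \frac{7}{3}\right) = 4 \left(-14\right) \left(- \frac{7}{3}\right) = \left(-56\right) \left(- \frac{7}{3}\right) = \frac{392}{3}$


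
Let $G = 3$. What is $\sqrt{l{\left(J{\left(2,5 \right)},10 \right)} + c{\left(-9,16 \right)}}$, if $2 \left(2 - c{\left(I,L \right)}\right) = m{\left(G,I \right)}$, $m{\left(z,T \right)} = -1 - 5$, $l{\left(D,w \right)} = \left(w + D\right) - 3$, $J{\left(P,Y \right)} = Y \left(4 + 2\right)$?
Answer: $\sqrt{42} \approx 6.4807$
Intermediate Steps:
$J{\left(P,Y \right)} = 6 Y$ ($J{\left(P,Y \right)} = Y 6 = 6 Y$)
$l{\left(D,w \right)} = -3 + D + w$ ($l{\left(D,w \right)} = \left(D + w\right) - 3 = -3 + D + w$)
$m{\left(z,T \right)} = -6$ ($m{\left(z,T \right)} = -1 - 5 = -6$)
$c{\left(I,L \right)} = 5$ ($c{\left(I,L \right)} = 2 - -3 = 2 + 3 = 5$)
$\sqrt{l{\left(J{\left(2,5 \right)},10 \right)} + c{\left(-9,16 \right)}} = \sqrt{\left(-3 + 6 \cdot 5 + 10\right) + 5} = \sqrt{\left(-3 + 30 + 10\right) + 5} = \sqrt{37 + 5} = \sqrt{42}$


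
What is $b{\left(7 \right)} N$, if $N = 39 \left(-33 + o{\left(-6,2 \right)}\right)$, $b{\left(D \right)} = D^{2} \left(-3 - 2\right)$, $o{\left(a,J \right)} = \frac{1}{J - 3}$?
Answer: $324870$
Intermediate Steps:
$o{\left(a,J \right)} = \frac{1}{-3 + J}$
$b{\left(D \right)} = - 5 D^{2}$ ($b{\left(D \right)} = D^{2} \left(-5\right) = - 5 D^{2}$)
$N = -1326$ ($N = 39 \left(-33 + \frac{1}{-3 + 2}\right) = 39 \left(-33 + \frac{1}{-1}\right) = 39 \left(-33 - 1\right) = 39 \left(-34\right) = -1326$)
$b{\left(7 \right)} N = - 5 \cdot 7^{2} \left(-1326\right) = \left(-5\right) 49 \left(-1326\right) = \left(-245\right) \left(-1326\right) = 324870$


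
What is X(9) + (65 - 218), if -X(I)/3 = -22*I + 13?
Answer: 402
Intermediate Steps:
X(I) = -39 + 66*I (X(I) = -3*(-22*I + 13) = -3*(13 - 22*I) = -39 + 66*I)
X(9) + (65 - 218) = (-39 + 66*9) + (65 - 218) = (-39 + 594) - 153 = 555 - 153 = 402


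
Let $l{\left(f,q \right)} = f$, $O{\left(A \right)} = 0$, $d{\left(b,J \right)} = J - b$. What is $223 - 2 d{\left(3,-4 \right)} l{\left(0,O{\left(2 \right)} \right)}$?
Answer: $0$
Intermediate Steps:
$223 - 2 d{\left(3,-4 \right)} l{\left(0,O{\left(2 \right)} \right)} = 223 - 2 \left(-4 - 3\right) 0 = 223 \left(-2\right) \left(-7\right) 0 = 223 \cdot 14 \cdot 0 = 223 \cdot 0 = 0$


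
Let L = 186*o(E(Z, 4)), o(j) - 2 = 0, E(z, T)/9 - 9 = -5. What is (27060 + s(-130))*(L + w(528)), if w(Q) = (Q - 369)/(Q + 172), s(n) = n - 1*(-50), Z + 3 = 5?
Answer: 351494091/35 ≈ 1.0043e+7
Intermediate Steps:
Z = 2 (Z = -3 + 5 = 2)
E(z, T) = 36 (E(z, T) = 81 + 9*(-5) = 81 - 45 = 36)
s(n) = 50 + n (s(n) = n + 50 = 50 + n)
o(j) = 2 (o(j) = 2 + 0 = 2)
w(Q) = (-369 + Q)/(172 + Q)
L = 372 (L = 186*2 = 372)
(27060 + s(-130))*(L + w(528)) = (27060 + (50 - 130))*(372 + (-369 + 528)/(172 + 528)) = (27060 - 80)*(372 + 159/700) = 26980*(372 + (1/700)*159) = 26980*(372 + 159/700) = 26980*(260559/700) = 351494091/35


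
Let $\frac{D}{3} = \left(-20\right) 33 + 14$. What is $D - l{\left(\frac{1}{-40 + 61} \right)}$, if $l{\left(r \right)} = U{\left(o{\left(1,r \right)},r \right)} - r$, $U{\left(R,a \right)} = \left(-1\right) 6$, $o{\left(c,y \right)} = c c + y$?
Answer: $- \frac{40571}{21} \approx -1932.0$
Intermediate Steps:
$o{\left(c,y \right)} = y + c^{2}$ ($o{\left(c,y \right)} = c^{2} + y = y + c^{2}$)
$U{\left(R,a \right)} = -6$
$l{\left(r \right)} = -6 - r$
$D = -1938$ ($D = 3 \left(\left(-20\right) 33 + 14\right) = 3 \left(-660 + 14\right) = 3 \left(-646\right) = -1938$)
$D - l{\left(\frac{1}{-40 + 61} \right)} = -1938 - \left(-6 - \frac{1}{-40 + 61}\right) = -1938 - \left(-6 - \frac{1}{21}\right) = -1938 - - \frac{127}{21} = -1938 + \frac{127}{21} = - \frac{40571}{21}$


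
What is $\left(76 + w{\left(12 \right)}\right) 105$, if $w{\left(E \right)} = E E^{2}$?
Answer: $189420$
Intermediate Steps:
$w{\left(E \right)} = E^{3}$
$\left(76 + w{\left(12 \right)}\right) 105 = \left(76 + 12^{3}\right) 105 = \left(76 + 1728\right) 105 = 1804 \cdot 105 = 189420$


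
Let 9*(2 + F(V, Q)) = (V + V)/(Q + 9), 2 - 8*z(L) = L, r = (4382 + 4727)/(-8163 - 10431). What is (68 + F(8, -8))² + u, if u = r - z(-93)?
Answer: 3066757541/669384 ≈ 4581.5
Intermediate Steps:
r = -9109/18594 (r = 9109/(-18594) = 9109*(-1/18594) = -9109/18594 ≈ -0.48989)
z(L) = ¼ - L/8
F(V, Q) = -2 + 2*V/(9*(9 + Q)) (F(V, Q) = -2 + ((V + V)/(Q + 9))/9 = -2 + ((2*V)/(9 + Q))/9 = -2 + (2*V/(9 + Q))/9 = -2 + 2*V/(9*(9 + Q)))
u = -919651/74376 (u = -9109/18594 - (¼ - ⅛*(-93)) = -9109/18594 - (¼ + 93/8) = -9109/18594 - 1*95/8 = -9109/18594 - 95/8 = -919651/74376 ≈ -12.365)
(68 + F(8, -8))² + u = (68 + 2*(-81 + 8 - 9*(-8))/(9*(9 - 8)))² - 919651/74376 = (68 + (2/9)*(-81 + 8 + 72)/1)² - 919651/74376 = (68 + (2/9)*1*(-1))² - 919651/74376 = (68 - 2/9)² - 919651/74376 = (610/9)² - 919651/74376 = 372100/81 - 919651/74376 = 3066757541/669384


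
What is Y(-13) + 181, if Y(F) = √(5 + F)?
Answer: 181 + 2*I*√2 ≈ 181.0 + 2.8284*I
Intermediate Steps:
Y(-13) + 181 = √(5 - 13) + 181 = √(-8) + 181 = 2*I*√2 + 181 = 181 + 2*I*√2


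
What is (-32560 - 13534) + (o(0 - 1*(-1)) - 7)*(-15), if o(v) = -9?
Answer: -45854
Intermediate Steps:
(-32560 - 13534) + (o(0 - 1*(-1)) - 7)*(-15) = (-32560 - 13534) + (-9 - 7)*(-15) = -46094 - 16*(-15) = -46094 + 240 = -45854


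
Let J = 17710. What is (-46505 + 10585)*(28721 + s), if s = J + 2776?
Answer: -1767515440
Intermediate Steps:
s = 20486 (s = 17710 + 2776 = 20486)
(-46505 + 10585)*(28721 + s) = (-46505 + 10585)*(28721 + 20486) = -35920*49207 = -1767515440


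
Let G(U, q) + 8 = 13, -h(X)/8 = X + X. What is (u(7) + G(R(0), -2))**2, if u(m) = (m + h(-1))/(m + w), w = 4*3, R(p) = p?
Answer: 13924/361 ≈ 38.571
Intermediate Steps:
w = 12
h(X) = -16*X (h(X) = -8*(X + X) = -16*X)
G(U, q) = 5 (G(U, q) = -8 + 13 = 5)
u(m) = (16 + m)/(12 + m) (u(m) = (m - 16*(-1))/(m + 12) = (m + 16)/(12 + m) = (16 + m)/(12 + m))
(u(7) + G(R(0), -2))**2 = ((16 + 7)/(12 + 7) + 5)**2 = (23/19 + 5)**2 = (118/19)**2 = 13924/361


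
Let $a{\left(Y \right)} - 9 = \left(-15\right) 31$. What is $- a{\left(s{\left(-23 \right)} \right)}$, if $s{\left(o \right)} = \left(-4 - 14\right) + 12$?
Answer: $456$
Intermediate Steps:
$s{\left(o \right)} = -6$ ($s{\left(o \right)} = -18 + 12 = -6$)
$a{\left(Y \right)} = -456$ ($a{\left(Y \right)} = 9 - 465 = -456$)
$- a{\left(s{\left(-23 \right)} \right)} = \left(-1\right) \left(-456\right) = 456$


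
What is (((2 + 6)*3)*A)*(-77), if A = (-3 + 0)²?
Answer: -16632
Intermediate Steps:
A = 9 (A = (-3)² = 9)
(((2 + 6)*3)*A)*(-77) = (((2 + 6)*3)*9)*(-77) = ((8*3)*9)*(-77) = (24*9)*(-77) = 216*(-77) = -16632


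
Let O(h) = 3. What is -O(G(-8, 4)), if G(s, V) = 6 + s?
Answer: -3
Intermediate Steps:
-O(G(-8, 4)) = -1*3 = -3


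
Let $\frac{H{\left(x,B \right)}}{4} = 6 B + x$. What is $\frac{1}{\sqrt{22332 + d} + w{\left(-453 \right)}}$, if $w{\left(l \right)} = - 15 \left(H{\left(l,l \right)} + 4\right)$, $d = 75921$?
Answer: $\frac{63400}{12058647249} - \frac{\sqrt{1213}}{4019549083} \approx 5.249 \cdot 10^{-6}$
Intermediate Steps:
$H{\left(x,B \right)} = 4 x + 24 B$ ($H{\left(x,B \right)} = 4 \left(6 B + x\right) = 4 \left(x + 6 B\right) = 4 x + 24 B$)
$w{\left(l \right)} = -60 - 420 l$ ($w{\left(l \right)} = - 15 \left(\left(4 l + 24 l\right) + 4\right) = - 15 \left(28 l + 4\right) = - 15 \left(4 + 28 l\right) = -60 - 420 l$)
$\frac{1}{\sqrt{22332 + d} + w{\left(-453 \right)}} = \frac{1}{\sqrt{22332 + 75921} - -190200} = \frac{1}{\sqrt{98253} + \left(-60 + 190260\right)} = \frac{1}{9 \sqrt{1213} + 190200} = \frac{1}{190200 + 9 \sqrt{1213}}$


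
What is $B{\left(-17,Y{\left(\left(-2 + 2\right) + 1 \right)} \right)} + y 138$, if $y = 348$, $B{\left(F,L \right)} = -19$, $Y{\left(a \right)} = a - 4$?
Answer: $48005$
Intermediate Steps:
$Y{\left(a \right)} = -4 + a$ ($Y{\left(a \right)} = a - 4 = -4 + a$)
$B{\left(-17,Y{\left(\left(-2 + 2\right) + 1 \right)} \right)} + y 138 = -19 + 348 \cdot 138 = -19 + 48024 = 48005$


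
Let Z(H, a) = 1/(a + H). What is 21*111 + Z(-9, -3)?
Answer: 27971/12 ≈ 2330.9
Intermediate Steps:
Z(H, a) = 1/(H + a)
21*111 + Z(-9, -3) = 21*111 + 1/(-9 - 3) = 2331 + 1/(-12) = 2331 - 1/12 = 27971/12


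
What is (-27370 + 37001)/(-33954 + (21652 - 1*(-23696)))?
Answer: 9631/11394 ≈ 0.84527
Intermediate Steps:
(-27370 + 37001)/(-33954 + (21652 - 1*(-23696))) = 9631/(-33954 + (21652 + 23696)) = 9631/(-33954 + 45348) = 9631/11394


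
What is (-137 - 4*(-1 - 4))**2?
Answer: 13689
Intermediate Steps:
(-137 - 4*(-1 - 4))**2 = (-137 - 4*(-5))**2 = (-137 + 20)**2 = (-117)**2 = 13689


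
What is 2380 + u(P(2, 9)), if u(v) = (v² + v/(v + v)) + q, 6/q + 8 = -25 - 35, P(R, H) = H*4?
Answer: 62499/17 ≈ 3676.4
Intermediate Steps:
P(R, H) = 4*H
q = -3/34 (q = 6/(-8 + (-25 - 35)) = 6/(-8 - 60) = 6/(-68) = 6*(-1/68) = -3/34 ≈ -0.088235)
u(v) = 7/17 + v² (u(v) = (v² + v/(v + v)) - 3/34 = (v² + v/((2*v))) - 3/34 = (v² + (1/(2*v))*v) - 3/34 = (v² + ½) - 3/34 = (½ + v²) - 3/34 = 7/17 + v²)
2380 + u(P(2, 9)) = 2380 + (7/17 + (4*9)²) = 2380 + (7/17 + 36²) = 2380 + (7/17 + 1296) = 2380 + 22039/17 = 62499/17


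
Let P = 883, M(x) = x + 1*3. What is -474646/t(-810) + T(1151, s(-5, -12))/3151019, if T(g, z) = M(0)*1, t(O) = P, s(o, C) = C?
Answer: -1495618561625/2782349777 ≈ -537.54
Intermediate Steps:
M(x) = 3 + x (M(x) = x + 3 = 3 + x)
t(O) = 883
T(g, z) = 3 (T(g, z) = (3 + 0)*1 = 3*1 = 3)
-474646/t(-810) + T(1151, s(-5, -12))/3151019 = -474646/883 + 3/3151019 = -1495618561625/2782349777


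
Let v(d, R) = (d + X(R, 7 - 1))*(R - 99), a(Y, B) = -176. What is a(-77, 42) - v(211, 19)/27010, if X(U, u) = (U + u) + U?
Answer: -473336/2701 ≈ -175.24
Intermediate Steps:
X(U, u) = u + 2*U
v(d, R) = (-99 + R)*(6 + d + 2*R) (v(d, R) = (d + ((7 - 1) + 2*R))*(R - 99) = (d + (6 + 2*R))*(-99 + R) = (6 + d + 2*R)*(-99 + R) = (-99 + R)*(6 + d + 2*R))
a(-77, 42) - v(211, 19)/27010 = -176 - (-594 - 192*19 - 99*211 + 2*19² + 19*211)/27010 = -176 - (-594 - 3648 - 20889 + 2*361 + 4009)/27010 = -176 - (-594 - 3648 - 20889 + 722 + 4009)/27010 = -176 - (-20400)/27010 = -176 - 1*(-2040/2701) = -176 + 2040/2701 = -473336/2701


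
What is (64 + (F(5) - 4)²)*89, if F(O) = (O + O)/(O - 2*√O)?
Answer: 16020 + 4272*√5 ≈ 25572.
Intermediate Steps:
F(O) = 2*O/(O - 2*√O) (F(O) = (2*O)/(O - 2*√O) = 2*O/(O - 2*√O))
(64 + (F(5) - 4)²)*89 = (64 + (2*5/(5 - 2*√5) - 4)²)*89 = (64 + (10/(5 - 2*√5) - 4)²)*89 = (64 + (-4 + 10/(5 - 2*√5))²)*89 = 5696 + 89*(-4 + 10/(5 - 2*√5))²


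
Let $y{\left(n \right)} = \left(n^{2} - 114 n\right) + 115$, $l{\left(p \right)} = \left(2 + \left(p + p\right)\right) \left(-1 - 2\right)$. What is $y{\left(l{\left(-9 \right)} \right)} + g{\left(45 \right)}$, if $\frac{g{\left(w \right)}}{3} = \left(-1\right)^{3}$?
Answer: $-3056$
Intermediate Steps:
$g{\left(w \right)} = -3$ ($g{\left(w \right)} = 3 \left(-1\right)^{3} = 3 \left(-1\right) = -3$)
$l{\left(p \right)} = -6 - 6 p$ ($l{\left(p \right)} = \left(2 + 2 p\right) \left(-3\right) = -6 - 6 p$)
$y{\left(n \right)} = 115 + n^{2} - 114 n$
$y{\left(l{\left(-9 \right)} \right)} + g{\left(45 \right)} = \left(115 + \left(-6 - -54\right)^{2} - 114 \left(-6 - -54\right)\right) - 3 = \left(115 + \left(-6 + 54\right)^{2} - 114 \left(-6 + 54\right)\right) - 3 = \left(115 + 48^{2} - 5472\right) - 3 = \left(115 + 2304 - 5472\right) - 3 = -3053 - 3 = -3056$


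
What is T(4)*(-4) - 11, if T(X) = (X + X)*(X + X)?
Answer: -267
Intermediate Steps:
T(X) = 4*X² (T(X) = (2*X)*(2*X) = 4*X²)
T(4)*(-4) - 11 = (4*4²)*(-4) - 11 = (4*16)*(-4) - 11 = 64*(-4) - 11 = -256 - 11 = -267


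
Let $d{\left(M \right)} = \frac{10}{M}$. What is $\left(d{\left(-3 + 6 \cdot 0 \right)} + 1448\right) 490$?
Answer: $\frac{2123660}{3} \approx 7.0789 \cdot 10^{5}$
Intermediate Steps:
$\left(d{\left(-3 + 6 \cdot 0 \right)} + 1448\right) 490 = \left(\frac{10}{-3 + 6 \cdot 0} + 1448\right) 490 = \left(\frac{10}{-3 + 0} + 1448\right) 490 = \left(\frac{10}{-3} + 1448\right) 490 = \left(10 \left(- \frac{1}{3}\right) + 1448\right) 490 = \left(- \frac{10}{3} + 1448\right) 490 = \frac{4334}{3} \cdot 490 = \frac{2123660}{3}$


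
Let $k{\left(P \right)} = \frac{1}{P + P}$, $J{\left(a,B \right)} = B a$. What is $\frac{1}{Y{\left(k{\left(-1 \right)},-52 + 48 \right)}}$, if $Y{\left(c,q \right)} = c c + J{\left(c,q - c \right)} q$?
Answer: $- \frac{4}{27} \approx -0.14815$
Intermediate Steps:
$k{\left(P \right)} = \frac{1}{2 P}$
$Y{\left(c,q \right)} = c^{2} + c q \left(q - c\right)$ ($Y{\left(c,q \right)} = c c + \left(q - c\right) c q = c^{2} + c \left(q - c\right) q = c^{2} + c q \left(q - c\right)$)
$\frac{1}{Y{\left(k{\left(-1 \right)},-52 + 48 \right)}} = \frac{1}{\frac{1}{2 \left(-1\right)} \left(\frac{1}{2 \left(-1\right)} - \left(-52 + 48\right) \left(\frac{1}{2 \left(-1\right)} - \left(-52 + 48\right)\right)\right)} = \frac{1}{\frac{1}{2} \left(-1\right) \left(\frac{1}{2} \left(-1\right) - - 4 \left(\frac{1}{2} \left(-1\right) - -4\right)\right)} = \frac{1}{\left(- \frac{1}{2}\right) \left(- \frac{1}{2} - - 4 \left(- \frac{1}{2} + 4\right)\right)} = \frac{1}{\left(- \frac{1}{2}\right) \left(- \frac{1}{2} - \left(-4\right) \frac{7}{2}\right)} = \frac{1}{\left(- \frac{1}{2}\right) \left(- \frac{1}{2} + 14\right)} = \frac{1}{\left(- \frac{1}{2}\right) \frac{27}{2}} = \frac{1}{- \frac{27}{4}} = - \frac{4}{27}$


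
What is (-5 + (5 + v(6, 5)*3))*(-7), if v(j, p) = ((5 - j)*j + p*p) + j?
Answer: -525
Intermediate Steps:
v(j, p) = j + p² + j*(5 - j) (v(j, p) = (j*(5 - j) + p²) + j = (p² + j*(5 - j)) + j = j + p² + j*(5 - j))
(-5 + (5 + v(6, 5)*3))*(-7) = (-5 + (5 + (5² - 1*6² + 6*6)*3))*(-7) = (-5 + (5 + (25 - 1*36 + 36)*3))*(-7) = (-5 + (5 + (25 - 36 + 36)*3))*(-7) = (-5 + (5 + 25*3))*(-7) = (-5 + (5 + 75))*(-7) = (-5 + 80)*(-7) = 75*(-7) = -525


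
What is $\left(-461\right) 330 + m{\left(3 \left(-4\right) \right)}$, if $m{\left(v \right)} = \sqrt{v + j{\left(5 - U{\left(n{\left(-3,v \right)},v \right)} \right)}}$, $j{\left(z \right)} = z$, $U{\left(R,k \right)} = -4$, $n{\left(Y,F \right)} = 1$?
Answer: $-152130 + i \sqrt{3} \approx -1.5213 \cdot 10^{5} + 1.732 i$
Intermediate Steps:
$m{\left(v \right)} = \sqrt{9 + v}$ ($m{\left(v \right)} = \sqrt{v + \left(5 - -4\right)} = \sqrt{v + \left(5 + 4\right)} = \sqrt{v + 9} = \sqrt{9 + v}$)
$\left(-461\right) 330 + m{\left(3 \left(-4\right) \right)} = \left(-461\right) 330 + \sqrt{9 + 3 \left(-4\right)} = -152130 + \sqrt{9 - 12} = -152130 + \sqrt{-3} = -152130 + i \sqrt{3}$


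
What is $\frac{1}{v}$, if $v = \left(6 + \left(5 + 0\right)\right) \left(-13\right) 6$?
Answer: $- \frac{1}{858} \approx -0.0011655$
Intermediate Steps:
$v = -858$ ($v = \left(6 + 5\right) \left(-13\right) 6 = 11 \left(-13\right) 6 = \left(-143\right) 6 = -858$)
$\frac{1}{v} = \frac{1}{-858} = - \frac{1}{858}$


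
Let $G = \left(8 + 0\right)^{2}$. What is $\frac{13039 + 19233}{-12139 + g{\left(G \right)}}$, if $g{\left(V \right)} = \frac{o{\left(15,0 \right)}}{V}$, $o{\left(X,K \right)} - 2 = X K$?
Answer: $- \frac{1032704}{388447} \approx -2.6585$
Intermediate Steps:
$o{\left(X,K \right)} = 2 + K X$ ($o{\left(X,K \right)} = 2 + X K = 2 + K X$)
$G = 64$ ($G = 8^{2} = 64$)
$g{\left(V \right)} = \frac{2}{V}$ ($g{\left(V \right)} = \frac{2 + 0 \cdot 15}{V} = \frac{2 + 0}{V} = \frac{2}{V}$)
$\frac{13039 + 19233}{-12139 + g{\left(G \right)}} = \frac{13039 + 19233}{-12139 + \frac{2}{64}} = \frac{32272}{-12139 + 2 \cdot \frac{1}{64}} = \frac{32272}{-12139 + \frac{1}{32}} = \frac{32272}{- \frac{388447}{32}} = 32272 \left(- \frac{32}{388447}\right) = - \frac{1032704}{388447}$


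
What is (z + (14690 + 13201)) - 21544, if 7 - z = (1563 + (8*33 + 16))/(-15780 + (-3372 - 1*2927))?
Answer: 140291809/22079 ≈ 6354.1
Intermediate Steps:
z = 156396/22079 (z = 7 - (1563 + (8*33 + 16))/(-15780 + (-3372 - 1*2927)) = 7 - (1563 + (264 + 16))/(-15780 + (-3372 - 2927)) = 7 - (1563 + 280)/(-15780 - 6299) = 7 - 1843/(-22079) = 7 - 1843*(-1)/22079 = 7 - 1*(-1843/22079) = 7 + 1843/22079 = 156396/22079 ≈ 7.0835)
(z + (14690 + 13201)) - 21544 = (156396/22079 + (14690 + 13201)) - 21544 = (156396/22079 + 27891) - 21544 = 615961785/22079 - 21544 = 140291809/22079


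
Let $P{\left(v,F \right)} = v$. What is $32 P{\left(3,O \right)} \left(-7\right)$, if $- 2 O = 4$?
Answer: $-672$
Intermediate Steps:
$O = -2$ ($O = \left(- \frac{1}{2}\right) 4 = -2$)
$32 P{\left(3,O \right)} \left(-7\right) = 32 \cdot 3 \left(-7\right) = 96 \left(-7\right) = -672$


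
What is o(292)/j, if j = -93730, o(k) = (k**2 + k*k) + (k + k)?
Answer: -85556/46865 ≈ -1.8256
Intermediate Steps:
o(k) = 2*k + 2*k**2 (o(k) = (k**2 + k**2) + 2*k = 2*k**2 + 2*k = 2*k + 2*k**2)
o(292)/j = (2*292*(1 + 292))/(-93730) = (2*292*293)*(-1/93730) = 171112*(-1/93730) = -85556/46865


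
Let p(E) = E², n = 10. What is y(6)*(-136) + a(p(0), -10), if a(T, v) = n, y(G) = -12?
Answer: 1642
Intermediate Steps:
a(T, v) = 10
y(6)*(-136) + a(p(0), -10) = -12*(-136) + 10 = 1632 + 10 = 1642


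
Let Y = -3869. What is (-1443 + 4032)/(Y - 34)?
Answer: -863/1301 ≈ -0.66334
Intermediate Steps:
(-1443 + 4032)/(Y - 34) = (-1443 + 4032)/(-3869 - 34) = 2589/(-3903) = 2589*(-1/3903) = -863/1301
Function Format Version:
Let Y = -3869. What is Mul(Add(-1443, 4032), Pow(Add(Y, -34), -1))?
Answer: Rational(-863, 1301) ≈ -0.66334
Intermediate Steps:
Mul(Add(-1443, 4032), Pow(Add(Y, -34), -1)) = Mul(Add(-1443, 4032), Pow(Add(-3869, -34), -1)) = Mul(2589, Pow(-3903, -1)) = Mul(2589, Rational(-1, 3903)) = Rational(-863, 1301)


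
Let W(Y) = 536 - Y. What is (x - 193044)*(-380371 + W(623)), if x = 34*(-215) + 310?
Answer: 76108340152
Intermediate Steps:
x = -7000 (x = -7310 + 310 = -7000)
(x - 193044)*(-380371 + W(623)) = (-7000 - 193044)*(-380371 + (536 - 1*623)) = -200044*(-380371 + (536 - 623)) = -200044*(-380371 - 87) = -200044*(-380458) = 76108340152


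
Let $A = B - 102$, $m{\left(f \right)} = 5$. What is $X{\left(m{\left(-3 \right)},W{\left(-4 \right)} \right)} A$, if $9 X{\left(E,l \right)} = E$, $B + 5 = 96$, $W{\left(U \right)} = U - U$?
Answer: $- \frac{55}{9} \approx -6.1111$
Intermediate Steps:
$W{\left(U \right)} = 0$
$B = 91$ ($B = -5 + 96 = 91$)
$X{\left(E,l \right)} = \frac{E}{9}$
$A = -11$ ($A = 91 - 102 = -11$)
$X{\left(m{\left(-3 \right)},W{\left(-4 \right)} \right)} A = \frac{1}{9} \cdot 5 \left(-11\right) = \frac{5}{9} \left(-11\right) = - \frac{55}{9}$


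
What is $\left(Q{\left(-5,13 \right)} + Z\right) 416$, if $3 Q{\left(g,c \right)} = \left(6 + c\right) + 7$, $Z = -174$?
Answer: $- \frac{206336}{3} \approx -68779.0$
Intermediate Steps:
$Q{\left(g,c \right)} = \frac{13}{3} + \frac{c}{3}$ ($Q{\left(g,c \right)} = \frac{\left(6 + c\right) + 7}{3} = \frac{13 + c}{3} = \frac{13}{3} + \frac{c}{3}$)
$\left(Q{\left(-5,13 \right)} + Z\right) 416 = \left(\left(\frac{13}{3} + \frac{1}{3} \cdot 13\right) - 174\right) 416 = \left(\left(\frac{13}{3} + \frac{13}{3}\right) - 174\right) 416 = \left(\frac{26}{3} - 174\right) 416 = \left(- \frac{496}{3}\right) 416 = - \frac{206336}{3}$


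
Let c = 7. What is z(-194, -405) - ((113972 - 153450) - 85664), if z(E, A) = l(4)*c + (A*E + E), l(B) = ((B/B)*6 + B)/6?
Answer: 610589/3 ≈ 2.0353e+5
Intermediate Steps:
l(B) = 1 + B/6 (l(B) = (1*6 + B)*(⅙) = (6 + B)*(⅙) = 1 + B/6)
z(E, A) = 35/3 + E + A*E (z(E, A) = (1 + (⅙)*4)*7 + (A*E + E) = (1 + ⅔)*7 + (E + A*E) = (5/3)*7 + (E + A*E) = 35/3 + (E + A*E) = 35/3 + E + A*E)
z(-194, -405) - ((113972 - 153450) - 85664) = (35/3 - 194 - 405*(-194)) - ((113972 - 153450) - 85664) = (35/3 - 194 + 78570) - (-39478 - 85664) = 235163/3 - 1*(-125142) = 235163/3 + 125142 = 610589/3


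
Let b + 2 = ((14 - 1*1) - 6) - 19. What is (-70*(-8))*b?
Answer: -7840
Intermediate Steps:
b = -14 (b = -2 + (((14 - 1*1) - 6) - 19) = -2 + (((14 - 1) - 6) - 19) = -2 + ((13 - 6) - 19) = -2 + (7 - 19) = -2 - 12 = -14)
(-70*(-8))*b = -70*(-8)*(-14) = 560*(-14) = -7840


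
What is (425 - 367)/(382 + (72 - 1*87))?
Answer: 58/367 ≈ 0.15804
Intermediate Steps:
(425 - 367)/(382 + (72 - 1*87)) = 58/(382 + (72 - 87)) = 58/(382 - 15) = 58/367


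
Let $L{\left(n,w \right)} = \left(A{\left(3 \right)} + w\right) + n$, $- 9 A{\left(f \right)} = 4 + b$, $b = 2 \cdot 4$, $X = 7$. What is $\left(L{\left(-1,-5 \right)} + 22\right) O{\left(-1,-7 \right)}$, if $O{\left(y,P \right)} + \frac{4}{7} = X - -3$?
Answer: $\frac{968}{7} \approx 138.29$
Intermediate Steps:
$b = 8$
$A{\left(f \right)} = - \frac{4}{3}$ ($A{\left(f \right)} = - \frac{4 + 8}{9} = \left(- \frac{1}{9}\right) 12 = - \frac{4}{3}$)
$O{\left(y,P \right)} = \frac{66}{7}$ ($O{\left(y,P \right)} = - \frac{4}{7} + \left(7 - -3\right) = - \frac{4}{7} + \left(7 + 3\right) = - \frac{4}{7} + 10 = \frac{66}{7}$)
$L{\left(n,w \right)} = - \frac{4}{3} + n + w$ ($L{\left(n,w \right)} = \left(- \frac{4}{3} + w\right) + n = - \frac{4}{3} + n + w$)
$\left(L{\left(-1,-5 \right)} + 22\right) O{\left(-1,-7 \right)} = \left(\left(- \frac{4}{3} - 1 - 5\right) + 22\right) \frac{66}{7} = \left(- \frac{22}{3} + 22\right) \frac{66}{7} = \frac{44}{3} \cdot \frac{66}{7} = \frac{968}{7}$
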